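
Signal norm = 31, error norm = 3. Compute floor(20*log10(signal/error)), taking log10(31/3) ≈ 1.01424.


||x||/||e|| = 31/3.
log10(31/3) ≈ 1.01424.
20*log10(||x||/||e||) ≈ 20*1.01424 = 20.2848.
floor(20.2848) = 20.

20


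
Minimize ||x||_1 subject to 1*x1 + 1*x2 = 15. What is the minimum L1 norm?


Axis intercepts:
  x1 = 15, x2 = 0: L1 = 15
  x1 = 0, x2 = 15: L1 = 15
x* = (15, 0)
||x*||_1 = 15.

15


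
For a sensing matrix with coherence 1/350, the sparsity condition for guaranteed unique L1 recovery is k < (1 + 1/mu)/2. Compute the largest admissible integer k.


1/mu = 350.
1 + 1/mu = 351.
(1 + 1/mu)/2 = 175.5 is not an integer, so k_max = floor(175.5) = 175.

175


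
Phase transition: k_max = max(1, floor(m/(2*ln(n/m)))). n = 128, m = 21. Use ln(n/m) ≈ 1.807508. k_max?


n/m = 128/21.
ln(n/m) ≈ 1.807508.
2*ln(n/m) ≈ 3.615016.
m/(2*ln(n/m)) ≈ 21/3.615016 ≈ 5.8091.
floor = 5.
k_max = max(1, 5) = 5.

5


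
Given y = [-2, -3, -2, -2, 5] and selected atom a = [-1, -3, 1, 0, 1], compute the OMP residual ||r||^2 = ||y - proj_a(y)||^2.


a^T a = 12.
a^T y = 14.
coeff = 14/12 = 7/6.
||r||^2 = 89/3.

89/3


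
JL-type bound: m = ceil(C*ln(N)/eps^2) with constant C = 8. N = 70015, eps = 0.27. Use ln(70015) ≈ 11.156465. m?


ln(70015) ≈ 11.156465.
eps^2 = 0.27^2 = 0.0729.
C*ln(N)/eps^2 ≈ 8*11.156465/0.0729 ≈ 1224.3034.
m = ceil(1224.3034) = 1225.

1225


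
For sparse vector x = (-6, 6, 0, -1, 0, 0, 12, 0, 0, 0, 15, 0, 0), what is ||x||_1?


Non-zero entries: [(0, -6), (1, 6), (3, -1), (6, 12), (10, 15)]
Absolute values: [6, 6, 1, 12, 15]
||x||_1 = sum = 40.

40


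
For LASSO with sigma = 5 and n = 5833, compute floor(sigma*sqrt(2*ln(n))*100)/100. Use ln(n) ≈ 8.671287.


ln(5833) ≈ 8.671287.
2*ln(n) ≈ 17.342574.
sqrt(2*ln(n)) ≈ sqrt(17.342574) ≈ 4.164442.
lambda ≈ 5*4.164442 = 20.82221.
floor(lambda*100)/100 = 20.82.

20.82


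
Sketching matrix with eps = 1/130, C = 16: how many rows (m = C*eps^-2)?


1/eps = 130.
(1/eps)^2 = 16900.
m = 16*16900 = 270400.

270400


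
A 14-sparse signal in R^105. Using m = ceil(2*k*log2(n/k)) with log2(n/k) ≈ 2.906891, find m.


log2(n/k) = log2(105/14) ≈ 2.906891.
2*k*log2(n/k) ≈ 2*14*2.906891 = 81.392948.
m = ceil(81.392948) = 82.

82


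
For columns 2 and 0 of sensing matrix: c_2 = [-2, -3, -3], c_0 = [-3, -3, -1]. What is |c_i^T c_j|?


Inner product: -2*-3 + -3*-3 + -3*-1
Products: [6, 9, 3]
Sum = 18.
|dot| = 18.

18


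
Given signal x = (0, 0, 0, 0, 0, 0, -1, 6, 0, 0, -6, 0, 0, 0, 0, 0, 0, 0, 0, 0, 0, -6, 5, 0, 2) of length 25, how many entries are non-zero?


Non-zero positions: [6, 7, 10, 21, 22, 24].
Sparsity = 6.

6


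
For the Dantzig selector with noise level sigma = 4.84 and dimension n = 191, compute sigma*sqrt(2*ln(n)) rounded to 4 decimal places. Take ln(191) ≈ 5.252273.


ln(191) ≈ 5.252273.
2*ln(n) ≈ 10.504546.
sqrt(2*ln(n)) ≈ sqrt(10.504546) ≈ 3.241072.
threshold ≈ 4.84*3.241072 = 15.68678848 ≈ 15.6868.

15.6868


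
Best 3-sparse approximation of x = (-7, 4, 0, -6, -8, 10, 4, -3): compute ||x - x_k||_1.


Sorted |x_i| descending: [10, 8, 7, 6, 4, 4, 3, 0]
Keep top 3: [10, 8, 7]
Tail entries: [6, 4, 4, 3, 0]
L1 error = sum of tail = 17.

17


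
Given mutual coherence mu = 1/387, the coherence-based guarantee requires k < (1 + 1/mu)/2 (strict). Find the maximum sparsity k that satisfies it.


1/mu = 387.
1 + 1/mu = 388.
(1 + 1/mu)/2 = 194 is an integer and the inequality is strict, so k_max = 194 - 1 = 193.

193


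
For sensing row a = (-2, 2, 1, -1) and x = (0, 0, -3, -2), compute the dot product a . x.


Non-zero terms: ['1*-3', '-1*-2']
Products: [-3, 2]
y = sum = -1.

-1


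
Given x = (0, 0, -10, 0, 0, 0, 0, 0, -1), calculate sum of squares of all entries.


Non-zero entries: [(2, -10), (8, -1)]
Squares: [100, 1]
||x||_2^2 = sum = 101.

101


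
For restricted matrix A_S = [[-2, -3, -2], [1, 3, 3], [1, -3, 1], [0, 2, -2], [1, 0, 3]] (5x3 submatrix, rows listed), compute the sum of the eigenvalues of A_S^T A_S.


Sum of eigenvalues of A_S^T A_S = trace(A_S^T A_S) = sum of squared column norms of A_S.
A_S^T A_S diagonal: [7, 31, 27].
trace = 7 + 31 + 27 = 65.

65


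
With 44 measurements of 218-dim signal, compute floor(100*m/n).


100*m/n = 100*44/218 ≈ 20.1835.
floor = 20.

20


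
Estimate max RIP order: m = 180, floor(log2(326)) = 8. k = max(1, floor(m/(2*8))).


floor(log2(326)) = 8.
2*8 = 16.
m/(2*floor(log2(n))) = 180/16 ≈ 11.25.
floor = 11.
k = max(1, 11) = 11.

11


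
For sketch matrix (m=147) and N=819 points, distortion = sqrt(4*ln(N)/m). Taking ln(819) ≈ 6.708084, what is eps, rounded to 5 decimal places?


ln(819) ≈ 6.708084.
4*ln(N)/m ≈ 4*6.708084/147 ≈ 0.1825329.
eps = sqrt(0.1825329) ≈ 0.4272387 ≈ 0.42724.

0.42724


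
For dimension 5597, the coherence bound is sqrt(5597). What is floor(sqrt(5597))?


74^2 = 5476 <= 5597 < 5625 = 75^2, so 74 <= sqrt(5597) < 75.
floor(sqrt(5597)) = 74.

74


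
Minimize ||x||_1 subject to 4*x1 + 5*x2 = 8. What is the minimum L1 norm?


Axis intercepts:
  x1 = 2, x2 = 0: L1 = 2
  x1 = 0, x2 = 8/5: L1 = 8/5
x* = (0, 8/5)
||x*||_1 = 8/5.

8/5


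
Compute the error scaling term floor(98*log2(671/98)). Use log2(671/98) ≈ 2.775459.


log2(n/k) = log2(671/98) ≈ 2.775459.
k*log2(n/k) ≈ 98*2.775459 = 271.994982.
floor(271.994982) = 271.

271


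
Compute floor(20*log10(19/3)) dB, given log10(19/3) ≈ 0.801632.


||x||/||e|| = 19/3.
log10(19/3) ≈ 0.801632.
20*log10(||x||/||e||) ≈ 20*0.801632 = 16.03264.
floor(16.03264) = 16.

16


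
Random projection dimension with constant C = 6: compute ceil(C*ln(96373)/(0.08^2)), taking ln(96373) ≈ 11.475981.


ln(96373) ≈ 11.475981.
eps^2 = 0.08^2 = 0.0064.
C*ln(N)/eps^2 ≈ 6*11.475981/0.0064 ≈ 10758.7322.
m = ceil(10758.7322) = 10759.

10759


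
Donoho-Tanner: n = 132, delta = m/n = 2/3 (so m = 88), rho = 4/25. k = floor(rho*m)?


m = 2/3*132 = 88.
rho = 4/25.
rho*m = 4/25*88 = 14.08.
k = floor(14.08) = 14.

14


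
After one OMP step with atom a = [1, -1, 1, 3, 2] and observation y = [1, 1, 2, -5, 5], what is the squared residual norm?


a^T a = 16.
a^T y = -3.
coeff = -3/16 = -3/16.
||r||^2 = 887/16.

887/16


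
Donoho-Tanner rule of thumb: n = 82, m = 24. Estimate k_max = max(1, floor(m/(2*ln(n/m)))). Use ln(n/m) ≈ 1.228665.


n/m = 82/24 = 41/12.
ln(n/m) ≈ 1.228665.
2*ln(n/m) ≈ 2.45733.
m/(2*ln(n/m)) ≈ 24/2.45733 ≈ 9.7667.
floor = 9.
k_max = max(1, 9) = 9.

9


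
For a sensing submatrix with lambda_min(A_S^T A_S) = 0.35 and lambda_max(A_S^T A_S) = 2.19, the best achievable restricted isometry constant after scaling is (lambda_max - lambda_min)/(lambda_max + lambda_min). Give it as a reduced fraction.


lambda_max - lambda_min = 2.19 - 0.35 = 1.84.
lambda_max + lambda_min = 2.19 + 0.35 = 2.54.
delta = 1.84/2.54 = 184/254 = 92/127.

92/127


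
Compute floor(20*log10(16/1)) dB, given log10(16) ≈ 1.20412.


||x||/||e|| = 16/1 = 16.
log10(16) ≈ 1.20412.
20*log10(||x||/||e||) ≈ 20*1.20412 = 24.0824.
floor(24.0824) = 24.

24


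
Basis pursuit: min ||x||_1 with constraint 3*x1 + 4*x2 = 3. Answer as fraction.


Axis intercepts:
  x1 = 1, x2 = 0: L1 = 1
  x1 = 0, x2 = 3/4: L1 = 3/4
x* = (0, 3/4)
||x*||_1 = 3/4.

3/4


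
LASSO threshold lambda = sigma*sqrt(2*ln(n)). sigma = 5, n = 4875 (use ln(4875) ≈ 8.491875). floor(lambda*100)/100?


ln(4875) ≈ 8.491875.
2*ln(n) ≈ 16.98375.
sqrt(2*ln(n)) ≈ sqrt(16.98375) ≈ 4.121135.
lambda ≈ 5*4.121135 = 20.605675.
floor(lambda*100)/100 = 20.60.

20.60


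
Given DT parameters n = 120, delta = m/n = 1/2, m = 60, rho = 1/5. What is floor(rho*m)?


m = 1/2*120 = 60.
rho = 1/5.
rho*m = 1/5*60 = 12.
k = floor(12) = 12.

12


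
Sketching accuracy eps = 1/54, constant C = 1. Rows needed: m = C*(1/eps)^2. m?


1/eps = 54.
(1/eps)^2 = 2916.
m = 1*2916 = 2916.

2916


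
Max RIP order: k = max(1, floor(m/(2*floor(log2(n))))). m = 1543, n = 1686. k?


floor(log2(1686)) = 10.
2*10 = 20.
m/(2*floor(log2(n))) = 1543/20 ≈ 77.15.
floor = 77.
k = max(1, 77) = 77.

77


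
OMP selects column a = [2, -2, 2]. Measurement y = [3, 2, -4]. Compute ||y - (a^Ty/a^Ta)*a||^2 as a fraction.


a^T a = 12.
a^T y = -6.
coeff = -6/12 = -1/2.
||r||^2 = 26.

26


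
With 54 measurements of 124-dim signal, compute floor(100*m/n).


100*m/n = 100*54/124 ≈ 43.5484.
floor = 43.

43


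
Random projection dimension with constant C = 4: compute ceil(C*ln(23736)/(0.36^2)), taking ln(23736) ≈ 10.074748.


ln(23736) ≈ 10.074748.
eps^2 = 0.36^2 = 0.1296.
C*ln(N)/eps^2 ≈ 4*10.074748/0.1296 ≈ 310.949.
m = ceil(310.949) = 311.

311


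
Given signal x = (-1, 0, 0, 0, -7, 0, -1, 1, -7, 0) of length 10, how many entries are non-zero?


Non-zero positions: [0, 4, 6, 7, 8].
Sparsity = 5.

5


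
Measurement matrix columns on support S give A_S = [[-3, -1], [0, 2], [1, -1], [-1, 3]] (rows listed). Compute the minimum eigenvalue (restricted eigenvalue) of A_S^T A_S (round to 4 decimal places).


A_S^T A_S = [[11, -1], [-1, 15]].
trace = 26.
det = 164.
disc = trace^2 - 4*det = 676 - 4*164 = 20.
sqrt(20) ≈ 4.472136.
lam_min = (26 - sqrt(20))/2 ≈ (26 - 4.472136)/2 = 10.763932 ≈ 10.7639.

10.7639


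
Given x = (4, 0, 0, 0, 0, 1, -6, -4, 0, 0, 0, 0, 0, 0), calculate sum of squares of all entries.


Non-zero entries: [(0, 4), (5, 1), (6, -6), (7, -4)]
Squares: [16, 1, 36, 16]
||x||_2^2 = sum = 69.

69


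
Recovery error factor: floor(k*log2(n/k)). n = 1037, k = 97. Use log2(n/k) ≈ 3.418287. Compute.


log2(n/k) = log2(1037/97) ≈ 3.418287.
k*log2(n/k) ≈ 97*3.418287 = 331.573839.
floor(331.573839) = 331.

331


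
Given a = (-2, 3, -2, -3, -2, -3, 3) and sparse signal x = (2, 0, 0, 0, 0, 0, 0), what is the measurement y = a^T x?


Non-zero terms: ['-2*2']
Products: [-4]
y = sum = -4.

-4


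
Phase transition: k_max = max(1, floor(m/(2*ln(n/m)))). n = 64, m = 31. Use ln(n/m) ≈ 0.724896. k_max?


n/m = 64/31.
ln(n/m) ≈ 0.724896.
2*ln(n/m) ≈ 1.449792.
m/(2*ln(n/m)) ≈ 31/1.449792 ≈ 21.3824.
floor = 21.
k_max = max(1, 21) = 21.

21


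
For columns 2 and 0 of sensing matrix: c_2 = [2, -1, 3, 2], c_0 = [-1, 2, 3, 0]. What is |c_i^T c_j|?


Inner product: 2*-1 + -1*2 + 3*3 + 2*0
Products: [-2, -2, 9, 0]
Sum = 5.
|dot| = 5.

5


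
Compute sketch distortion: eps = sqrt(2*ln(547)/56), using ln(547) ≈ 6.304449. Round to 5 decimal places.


ln(547) ≈ 6.304449.
2*ln(N)/m ≈ 2*6.304449/56 ≈ 0.22515889.
eps = sqrt(0.22515889) ≈ 0.4745091 ≈ 0.47451.

0.47451


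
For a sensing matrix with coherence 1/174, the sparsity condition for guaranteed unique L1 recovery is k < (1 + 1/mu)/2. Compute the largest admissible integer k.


1/mu = 174.
1 + 1/mu = 175.
(1 + 1/mu)/2 = 87.5 is not an integer, so k_max = floor(87.5) = 87.

87


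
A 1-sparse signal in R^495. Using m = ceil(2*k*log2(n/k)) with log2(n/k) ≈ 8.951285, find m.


log2(n/k) = log2(495/1) ≈ 8.951285.
2*k*log2(n/k) ≈ 2*1*8.951285 = 17.90257.
m = ceil(17.90257) = 18.

18


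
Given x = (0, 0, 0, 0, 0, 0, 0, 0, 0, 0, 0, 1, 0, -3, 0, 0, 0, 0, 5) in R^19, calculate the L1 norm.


Non-zero entries: [(11, 1), (13, -3), (18, 5)]
Absolute values: [1, 3, 5]
||x||_1 = sum = 9.

9


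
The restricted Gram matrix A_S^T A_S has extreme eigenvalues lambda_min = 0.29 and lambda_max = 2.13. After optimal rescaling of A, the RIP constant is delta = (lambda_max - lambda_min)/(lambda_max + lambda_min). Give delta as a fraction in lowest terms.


lambda_max - lambda_min = 2.13 - 0.29 = 1.84.
lambda_max + lambda_min = 2.13 + 0.29 = 2.42.
delta = 1.84/2.42 = 184/242 = 92/121.

92/121


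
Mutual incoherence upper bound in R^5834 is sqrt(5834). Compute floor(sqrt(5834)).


76^2 = 5776 <= 5834 < 5929 = 77^2, so 76 <= sqrt(5834) < 77.
floor(sqrt(5834)) = 76.

76


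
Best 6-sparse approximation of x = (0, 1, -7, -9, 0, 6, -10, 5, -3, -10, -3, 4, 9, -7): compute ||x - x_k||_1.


Sorted |x_i| descending: [10, 10, 9, 9, 7, 7, 6, 5, 4, 3, 3, 1, 0, 0]
Keep top 6: [10, 10, 9, 9, 7, 7]
Tail entries: [6, 5, 4, 3, 3, 1, 0, 0]
L1 error = sum of tail = 22.

22


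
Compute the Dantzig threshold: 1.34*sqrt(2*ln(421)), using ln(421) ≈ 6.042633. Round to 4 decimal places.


ln(421) ≈ 6.042633.
2*ln(n) ≈ 12.085266.
sqrt(2*ln(n)) ≈ sqrt(12.085266) ≈ 3.476387.
threshold ≈ 1.34*3.476387 = 4.65835858 ≈ 4.6584.

4.6584


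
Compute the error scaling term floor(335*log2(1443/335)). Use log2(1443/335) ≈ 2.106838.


log2(n/k) = log2(1443/335) ≈ 2.106838.
k*log2(n/k) ≈ 335*2.106838 = 705.79073.
floor(705.79073) = 705.

705


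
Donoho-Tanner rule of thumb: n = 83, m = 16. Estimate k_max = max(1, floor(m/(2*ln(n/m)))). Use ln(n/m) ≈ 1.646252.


n/m = 83/16.
ln(n/m) ≈ 1.646252.
2*ln(n/m) ≈ 3.292504.
m/(2*ln(n/m)) ≈ 16/3.292504 ≈ 4.8595.
floor = 4.
k_max = max(1, 4) = 4.

4


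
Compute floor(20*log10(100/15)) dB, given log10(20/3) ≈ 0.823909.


||x||/||e|| = 100/15 = 20/3.
log10(20/3) ≈ 0.823909.
20*log10(||x||/||e||) ≈ 20*0.823909 = 16.47818.
floor(16.47818) = 16.

16


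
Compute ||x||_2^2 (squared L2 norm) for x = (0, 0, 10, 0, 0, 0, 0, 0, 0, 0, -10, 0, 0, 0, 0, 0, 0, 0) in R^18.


Non-zero entries: [(2, 10), (10, -10)]
Squares: [100, 100]
||x||_2^2 = sum = 200.

200


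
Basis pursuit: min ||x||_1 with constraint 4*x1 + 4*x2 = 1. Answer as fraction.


Axis intercepts:
  x1 = 1/4, x2 = 0: L1 = 1/4
  x1 = 0, x2 = 1/4: L1 = 1/4
x* = (1/4, 0)
||x*||_1 = 1/4.

1/4


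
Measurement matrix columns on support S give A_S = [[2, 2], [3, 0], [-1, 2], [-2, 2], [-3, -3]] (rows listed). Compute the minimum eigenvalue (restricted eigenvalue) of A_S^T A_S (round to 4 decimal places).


A_S^T A_S = [[27, 7], [7, 21]].
trace = 48.
det = 518.
disc = trace^2 - 4*det = 2304 - 4*518 = 232.
sqrt(232) ≈ 15.231546.
lam_min = (48 - sqrt(232))/2 ≈ (48 - 15.231546)/2 = 16.384227 ≈ 16.3842.

16.3842


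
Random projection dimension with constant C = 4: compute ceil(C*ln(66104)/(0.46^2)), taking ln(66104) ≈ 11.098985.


ln(66104) ≈ 11.098985.
eps^2 = 0.46^2 = 0.2116.
C*ln(N)/eps^2 ≈ 4*11.098985/0.2116 ≈ 209.8107.
m = ceil(209.8107) = 210.

210


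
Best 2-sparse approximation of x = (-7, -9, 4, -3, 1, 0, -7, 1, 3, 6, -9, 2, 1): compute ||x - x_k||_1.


Sorted |x_i| descending: [9, 9, 7, 7, 6, 4, 3, 3, 2, 1, 1, 1, 0]
Keep top 2: [9, 9]
Tail entries: [7, 7, 6, 4, 3, 3, 2, 1, 1, 1, 0]
L1 error = sum of tail = 35.

35


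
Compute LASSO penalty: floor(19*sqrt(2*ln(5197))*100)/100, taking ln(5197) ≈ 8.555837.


ln(5197) ≈ 8.555837.
2*ln(n) ≈ 17.111674.
sqrt(2*ln(n)) ≈ sqrt(17.111674) ≈ 4.136626.
lambda ≈ 19*4.136626 = 78.595894.
floor(lambda*100)/100 = 78.59.

78.59


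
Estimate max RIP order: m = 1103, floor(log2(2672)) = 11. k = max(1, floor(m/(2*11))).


floor(log2(2672)) = 11.
2*11 = 22.
m/(2*floor(log2(n))) = 1103/22 ≈ 50.1364.
floor = 50.
k = max(1, 50) = 50.

50


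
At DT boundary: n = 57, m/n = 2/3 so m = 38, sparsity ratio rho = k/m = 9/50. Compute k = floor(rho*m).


m = 2/3*57 = 38.
rho = 9/50.
rho*m = 9/50*38 = 6.84.
k = floor(6.84) = 6.

6


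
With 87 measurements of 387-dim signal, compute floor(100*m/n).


100*m/n = 100*87/387 ≈ 22.4806.
floor = 22.

22


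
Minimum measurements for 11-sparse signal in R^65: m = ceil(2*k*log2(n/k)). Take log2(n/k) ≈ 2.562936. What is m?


log2(n/k) = log2(65/11) ≈ 2.562936.
2*k*log2(n/k) ≈ 2*11*2.562936 = 56.384592.
m = ceil(56.384592) = 57.

57


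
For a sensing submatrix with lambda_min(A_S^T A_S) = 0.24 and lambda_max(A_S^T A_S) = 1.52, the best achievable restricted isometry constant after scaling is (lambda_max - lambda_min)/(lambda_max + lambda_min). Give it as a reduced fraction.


lambda_max - lambda_min = 1.52 - 0.24 = 1.28.
lambda_max + lambda_min = 1.52 + 0.24 = 1.76.
delta = 1.28/1.76 = 128/176 = 8/11.

8/11


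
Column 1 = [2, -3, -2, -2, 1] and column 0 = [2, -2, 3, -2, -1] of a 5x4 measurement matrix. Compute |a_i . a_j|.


Inner product: 2*2 + -3*-2 + -2*3 + -2*-2 + 1*-1
Products: [4, 6, -6, 4, -1]
Sum = 7.
|dot| = 7.

7


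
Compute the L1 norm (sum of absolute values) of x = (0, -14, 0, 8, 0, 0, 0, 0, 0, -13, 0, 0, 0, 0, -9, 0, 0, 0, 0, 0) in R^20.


Non-zero entries: [(1, -14), (3, 8), (9, -13), (14, -9)]
Absolute values: [14, 8, 13, 9]
||x||_1 = sum = 44.

44


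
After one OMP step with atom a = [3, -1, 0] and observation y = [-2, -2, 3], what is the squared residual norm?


a^T a = 10.
a^T y = -4.
coeff = -4/10 = -2/5.
||r||^2 = 77/5.

77/5


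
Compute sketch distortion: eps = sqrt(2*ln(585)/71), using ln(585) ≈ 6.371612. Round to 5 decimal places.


ln(585) ≈ 6.371612.
2*ln(N)/m ≈ 2*6.371612/71 ≈ 0.17948203.
eps = sqrt(0.17948203) ≈ 0.4236532 ≈ 0.42365.

0.42365


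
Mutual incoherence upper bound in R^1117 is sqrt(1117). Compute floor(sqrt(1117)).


33^2 = 1089 <= 1117 < 1156 = 34^2, so 33 <= sqrt(1117) < 34.
floor(sqrt(1117)) = 33.

33


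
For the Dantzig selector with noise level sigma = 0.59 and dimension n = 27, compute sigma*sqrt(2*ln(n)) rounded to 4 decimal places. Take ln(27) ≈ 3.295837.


ln(27) ≈ 3.295837.
2*ln(n) ≈ 6.591674.
sqrt(2*ln(n)) ≈ sqrt(6.591674) ≈ 2.567426.
threshold ≈ 0.59*2.567426 = 1.51478134 ≈ 1.5148.

1.5148


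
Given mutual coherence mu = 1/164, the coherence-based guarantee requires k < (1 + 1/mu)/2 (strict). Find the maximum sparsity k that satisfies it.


1/mu = 164.
1 + 1/mu = 165.
(1 + 1/mu)/2 = 82.5 is not an integer, so k_max = floor(82.5) = 82.

82


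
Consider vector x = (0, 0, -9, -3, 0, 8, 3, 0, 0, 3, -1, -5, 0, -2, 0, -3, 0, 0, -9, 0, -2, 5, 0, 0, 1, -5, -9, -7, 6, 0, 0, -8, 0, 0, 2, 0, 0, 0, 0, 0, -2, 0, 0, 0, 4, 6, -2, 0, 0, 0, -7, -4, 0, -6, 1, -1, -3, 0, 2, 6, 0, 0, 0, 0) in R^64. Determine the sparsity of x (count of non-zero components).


Non-zero positions: [2, 3, 5, 6, 9, 10, 11, 13, 15, 18, 20, 21, 24, 25, 26, 27, 28, 31, 34, 40, 44, 45, 46, 50, 51, 53, 54, 55, 56, 58, 59].
Sparsity = 31.

31


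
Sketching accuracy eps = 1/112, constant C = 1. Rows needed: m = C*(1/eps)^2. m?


1/eps = 112.
(1/eps)^2 = 12544.
m = 1*12544 = 12544.

12544


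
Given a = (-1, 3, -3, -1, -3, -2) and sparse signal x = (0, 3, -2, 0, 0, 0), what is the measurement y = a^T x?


Non-zero terms: ['3*3', '-3*-2']
Products: [9, 6]
y = sum = 15.

15


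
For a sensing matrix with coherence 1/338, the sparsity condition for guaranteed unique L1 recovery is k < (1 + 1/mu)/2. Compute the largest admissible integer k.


1/mu = 338.
1 + 1/mu = 339.
(1 + 1/mu)/2 = 169.5 is not an integer, so k_max = floor(169.5) = 169.

169


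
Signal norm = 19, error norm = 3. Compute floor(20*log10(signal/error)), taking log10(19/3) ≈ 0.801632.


||x||/||e|| = 19/3.
log10(19/3) ≈ 0.801632.
20*log10(||x||/||e||) ≈ 20*0.801632 = 16.03264.
floor(16.03264) = 16.

16


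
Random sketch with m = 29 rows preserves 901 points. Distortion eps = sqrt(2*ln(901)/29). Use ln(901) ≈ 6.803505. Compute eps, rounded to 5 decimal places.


ln(901) ≈ 6.803505.
2*ln(N)/m ≈ 2*6.803505/29 ≈ 0.46920724.
eps = sqrt(0.46920724) ≈ 0.684987 ≈ 0.68499.

0.68499


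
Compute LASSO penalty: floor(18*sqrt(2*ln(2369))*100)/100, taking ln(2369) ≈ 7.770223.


ln(2369) ≈ 7.770223.
2*ln(n) ≈ 15.540446.
sqrt(2*ln(n)) ≈ sqrt(15.540446) ≈ 3.942137.
lambda ≈ 18*3.942137 = 70.958466.
floor(lambda*100)/100 = 70.95.

70.95


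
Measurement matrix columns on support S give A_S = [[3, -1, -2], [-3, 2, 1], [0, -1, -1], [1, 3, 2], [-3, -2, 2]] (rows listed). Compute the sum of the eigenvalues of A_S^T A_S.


Sum of eigenvalues of A_S^T A_S = trace(A_S^T A_S) = sum of squared column norms of A_S.
A_S^T A_S diagonal: [28, 19, 14].
trace = 28 + 19 + 14 = 61.

61


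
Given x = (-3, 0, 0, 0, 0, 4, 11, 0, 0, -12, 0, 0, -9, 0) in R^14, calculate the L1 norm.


Non-zero entries: [(0, -3), (5, 4), (6, 11), (9, -12), (12, -9)]
Absolute values: [3, 4, 11, 12, 9]
||x||_1 = sum = 39.

39


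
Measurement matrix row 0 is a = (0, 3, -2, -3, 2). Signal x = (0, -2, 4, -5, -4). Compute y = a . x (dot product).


Non-zero terms: ['3*-2', '-2*4', '-3*-5', '2*-4']
Products: [-6, -8, 15, -8]
y = sum = -7.

-7


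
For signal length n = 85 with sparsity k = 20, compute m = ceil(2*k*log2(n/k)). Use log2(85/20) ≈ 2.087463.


log2(n/k) = log2(85/20) ≈ 2.087463.
2*k*log2(n/k) ≈ 2*20*2.087463 = 83.49852.
m = ceil(83.49852) = 84.

84


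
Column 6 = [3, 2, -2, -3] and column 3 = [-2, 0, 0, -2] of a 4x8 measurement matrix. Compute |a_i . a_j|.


Inner product: 3*-2 + 2*0 + -2*0 + -3*-2
Products: [-6, 0, 0, 6]
Sum = 0.
|dot| = 0.

0


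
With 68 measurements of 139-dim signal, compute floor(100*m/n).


100*m/n = 100*68/139 ≈ 48.9209.
floor = 48.

48


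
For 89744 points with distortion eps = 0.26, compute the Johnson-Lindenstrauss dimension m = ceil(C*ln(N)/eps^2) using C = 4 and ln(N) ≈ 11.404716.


ln(89744) ≈ 11.404716.
eps^2 = 0.26^2 = 0.0676.
C*ln(N)/eps^2 ≈ 4*11.404716/0.0676 ≈ 674.8353.
m = ceil(674.8353) = 675.

675


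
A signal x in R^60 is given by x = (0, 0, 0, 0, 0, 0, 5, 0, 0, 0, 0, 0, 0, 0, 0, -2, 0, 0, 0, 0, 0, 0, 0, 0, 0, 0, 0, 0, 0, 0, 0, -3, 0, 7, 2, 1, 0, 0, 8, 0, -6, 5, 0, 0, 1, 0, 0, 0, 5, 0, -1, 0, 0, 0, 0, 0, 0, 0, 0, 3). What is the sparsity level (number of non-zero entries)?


Non-zero positions: [6, 15, 31, 33, 34, 35, 38, 40, 41, 44, 48, 50, 59].
Sparsity = 13.

13


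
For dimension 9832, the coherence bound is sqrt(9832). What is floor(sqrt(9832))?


99^2 = 9801 <= 9832 < 10000 = 100^2, so 99 <= sqrt(9832) < 100.
floor(sqrt(9832)) = 99.

99


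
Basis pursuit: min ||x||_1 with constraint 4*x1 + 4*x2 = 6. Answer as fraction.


Axis intercepts:
  x1 = 3/2, x2 = 0: L1 = 3/2
  x1 = 0, x2 = 3/2: L1 = 3/2
x* = (3/2, 0)
||x*||_1 = 3/2.

3/2


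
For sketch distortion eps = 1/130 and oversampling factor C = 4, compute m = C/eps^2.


1/eps = 130.
(1/eps)^2 = 16900.
m = 4*16900 = 67600.

67600


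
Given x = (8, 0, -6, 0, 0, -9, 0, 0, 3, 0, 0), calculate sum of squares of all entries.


Non-zero entries: [(0, 8), (2, -6), (5, -9), (8, 3)]
Squares: [64, 36, 81, 9]
||x||_2^2 = sum = 190.

190


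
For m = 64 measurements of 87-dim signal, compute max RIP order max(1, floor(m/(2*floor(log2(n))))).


floor(log2(87)) = 6.
2*6 = 12.
m/(2*floor(log2(n))) = 64/12 ≈ 5.3333.
floor = 5.
k = max(1, 5) = 5.

5


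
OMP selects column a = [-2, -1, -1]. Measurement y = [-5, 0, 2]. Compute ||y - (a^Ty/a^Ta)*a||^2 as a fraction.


a^T a = 6.
a^T y = 8.
coeff = 8/6 = 4/3.
||r||^2 = 55/3.

55/3


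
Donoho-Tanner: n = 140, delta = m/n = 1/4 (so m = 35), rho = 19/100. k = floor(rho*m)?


m = 1/4*140 = 35.
rho = 19/100.
rho*m = 19/100*35 = 6.65.
k = floor(6.65) = 6.

6


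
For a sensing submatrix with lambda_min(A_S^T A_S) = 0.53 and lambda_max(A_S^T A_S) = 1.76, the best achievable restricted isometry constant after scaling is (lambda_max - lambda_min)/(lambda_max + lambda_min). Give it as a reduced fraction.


lambda_max - lambda_min = 1.76 - 0.53 = 1.23.
lambda_max + lambda_min = 1.76 + 0.53 = 2.29.
delta = 1.23/2.29 = 123/229.

123/229


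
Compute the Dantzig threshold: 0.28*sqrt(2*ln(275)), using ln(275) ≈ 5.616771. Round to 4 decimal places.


ln(275) ≈ 5.616771.
2*ln(n) ≈ 11.233542.
sqrt(2*ln(n)) ≈ sqrt(11.233542) ≈ 3.351648.
threshold ≈ 0.28*3.351648 = 0.93846144 ≈ 0.9385.

0.9385


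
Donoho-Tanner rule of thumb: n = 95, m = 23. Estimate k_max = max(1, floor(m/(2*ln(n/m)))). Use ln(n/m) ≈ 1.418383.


n/m = 95/23.
ln(n/m) ≈ 1.418383.
2*ln(n/m) ≈ 2.836766.
m/(2*ln(n/m)) ≈ 23/2.836766 ≈ 8.1078.
floor = 8.
k_max = max(1, 8) = 8.

8


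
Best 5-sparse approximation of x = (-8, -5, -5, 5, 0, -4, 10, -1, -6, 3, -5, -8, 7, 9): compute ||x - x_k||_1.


Sorted |x_i| descending: [10, 9, 8, 8, 7, 6, 5, 5, 5, 5, 4, 3, 1, 0]
Keep top 5: [10, 9, 8, 8, 7]
Tail entries: [6, 5, 5, 5, 5, 4, 3, 1, 0]
L1 error = sum of tail = 34.

34


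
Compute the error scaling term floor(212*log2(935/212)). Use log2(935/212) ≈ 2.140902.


log2(n/k) = log2(935/212) ≈ 2.140902.
k*log2(n/k) ≈ 212*2.140902 = 453.871224.
floor(453.871224) = 453.

453


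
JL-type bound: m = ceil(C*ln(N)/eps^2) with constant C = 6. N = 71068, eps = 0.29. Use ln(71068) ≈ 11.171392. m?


ln(71068) ≈ 11.171392.
eps^2 = 0.29^2 = 0.0841.
C*ln(N)/eps^2 ≈ 6*11.171392/0.0841 ≈ 797.0078.
m = ceil(797.0078) = 798.

798


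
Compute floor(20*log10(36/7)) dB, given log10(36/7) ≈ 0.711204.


||x||/||e|| = 36/7.
log10(36/7) ≈ 0.711204.
20*log10(||x||/||e||) ≈ 20*0.711204 = 14.22408.
floor(14.22408) = 14.

14


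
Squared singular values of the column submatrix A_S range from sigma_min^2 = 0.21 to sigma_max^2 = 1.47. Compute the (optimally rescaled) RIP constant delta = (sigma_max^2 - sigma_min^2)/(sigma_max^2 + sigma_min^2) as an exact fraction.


lambda_max - lambda_min = 1.47 - 0.21 = 1.26.
lambda_max + lambda_min = 1.47 + 0.21 = 1.68.
delta = 1.26/1.68 = 126/168 = 3/4.

3/4


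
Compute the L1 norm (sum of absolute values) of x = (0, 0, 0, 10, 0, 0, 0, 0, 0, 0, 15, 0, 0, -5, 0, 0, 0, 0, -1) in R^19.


Non-zero entries: [(3, 10), (10, 15), (13, -5), (18, -1)]
Absolute values: [10, 15, 5, 1]
||x||_1 = sum = 31.

31


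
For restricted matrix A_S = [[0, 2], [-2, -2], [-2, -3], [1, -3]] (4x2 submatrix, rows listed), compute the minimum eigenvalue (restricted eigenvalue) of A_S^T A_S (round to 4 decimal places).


A_S^T A_S = [[9, 7], [7, 26]].
trace = 35.
det = 185.
disc = trace^2 - 4*det = 1225 - 4*185 = 485.
sqrt(485) ≈ 22.022716.
lam_min = (35 - sqrt(485))/2 ≈ (35 - 22.022716)/2 = 6.488642 ≈ 6.4886.

6.4886


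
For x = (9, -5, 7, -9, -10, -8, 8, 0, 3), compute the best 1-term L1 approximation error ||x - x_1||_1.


Sorted |x_i| descending: [10, 9, 9, 8, 8, 7, 5, 3, 0]
Keep top 1: [10]
Tail entries: [9, 9, 8, 8, 7, 5, 3, 0]
L1 error = sum of tail = 49.

49


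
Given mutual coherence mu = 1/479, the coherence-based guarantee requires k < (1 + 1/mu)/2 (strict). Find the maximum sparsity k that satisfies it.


1/mu = 479.
1 + 1/mu = 480.
(1 + 1/mu)/2 = 240 is an integer and the inequality is strict, so k_max = 240 - 1 = 239.

239


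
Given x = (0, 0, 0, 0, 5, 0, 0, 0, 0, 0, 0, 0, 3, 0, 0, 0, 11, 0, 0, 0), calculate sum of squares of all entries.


Non-zero entries: [(4, 5), (12, 3), (16, 11)]
Squares: [25, 9, 121]
||x||_2^2 = sum = 155.

155


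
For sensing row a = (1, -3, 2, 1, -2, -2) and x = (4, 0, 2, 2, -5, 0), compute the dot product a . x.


Non-zero terms: ['1*4', '2*2', '1*2', '-2*-5']
Products: [4, 4, 2, 10]
y = sum = 20.

20


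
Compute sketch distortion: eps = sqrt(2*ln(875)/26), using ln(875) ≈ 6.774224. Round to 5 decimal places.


ln(875) ≈ 6.774224.
2*ln(N)/m ≈ 2*6.774224/26 ≈ 0.52109415.
eps = sqrt(0.52109415) ≈ 0.7218685 ≈ 0.72187.

0.72187


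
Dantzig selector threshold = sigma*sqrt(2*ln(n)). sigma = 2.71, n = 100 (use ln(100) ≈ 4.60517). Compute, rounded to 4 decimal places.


ln(100) ≈ 4.60517.
2*ln(n) ≈ 9.21034.
sqrt(2*ln(n)) ≈ sqrt(9.21034) ≈ 3.034854.
threshold ≈ 2.71*3.034854 = 8.22445434 ≈ 8.2245.

8.2245


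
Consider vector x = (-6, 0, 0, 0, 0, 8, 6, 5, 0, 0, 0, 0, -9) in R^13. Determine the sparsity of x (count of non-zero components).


Non-zero positions: [0, 5, 6, 7, 12].
Sparsity = 5.

5


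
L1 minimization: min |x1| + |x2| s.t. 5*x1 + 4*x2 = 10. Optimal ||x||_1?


Axis intercepts:
  x1 = 2, x2 = 0: L1 = 2
  x1 = 0, x2 = 5/2: L1 = 5/2
x* = (2, 0)
||x*||_1 = 2.

2


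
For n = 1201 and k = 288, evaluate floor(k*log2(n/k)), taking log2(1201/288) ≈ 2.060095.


log2(n/k) = log2(1201/288) ≈ 2.060095.
k*log2(n/k) ≈ 288*2.060095 = 593.30736.
floor(593.30736) = 593.

593


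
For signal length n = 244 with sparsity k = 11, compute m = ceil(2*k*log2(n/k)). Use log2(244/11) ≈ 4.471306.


log2(n/k) = log2(244/11) ≈ 4.471306.
2*k*log2(n/k) ≈ 2*11*4.471306 = 98.368732.
m = ceil(98.368732) = 99.

99


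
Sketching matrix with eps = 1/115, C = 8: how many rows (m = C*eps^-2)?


1/eps = 115.
(1/eps)^2 = 13225.
m = 8*13225 = 105800.

105800


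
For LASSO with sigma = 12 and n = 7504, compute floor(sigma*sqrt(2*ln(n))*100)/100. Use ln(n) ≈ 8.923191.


ln(7504) ≈ 8.923191.
2*ln(n) ≈ 17.846382.
sqrt(2*ln(n)) ≈ sqrt(17.846382) ≈ 4.224498.
lambda ≈ 12*4.224498 = 50.693976.
floor(lambda*100)/100 = 50.69.

50.69


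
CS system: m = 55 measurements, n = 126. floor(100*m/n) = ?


100*m/n = 100*55/126 ≈ 43.6508.
floor = 43.

43


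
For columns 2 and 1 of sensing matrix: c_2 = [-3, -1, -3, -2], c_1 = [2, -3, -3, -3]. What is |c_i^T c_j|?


Inner product: -3*2 + -1*-3 + -3*-3 + -2*-3
Products: [-6, 3, 9, 6]
Sum = 12.
|dot| = 12.

12


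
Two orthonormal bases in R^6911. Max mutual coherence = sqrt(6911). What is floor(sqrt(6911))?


83^2 = 6889 <= 6911 < 7056 = 84^2, so 83 <= sqrt(6911) < 84.
floor(sqrt(6911)) = 83.

83


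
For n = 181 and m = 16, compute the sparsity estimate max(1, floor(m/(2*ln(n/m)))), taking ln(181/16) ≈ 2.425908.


n/m = 181/16.
ln(n/m) ≈ 2.425908.
2*ln(n/m) ≈ 4.851816.
m/(2*ln(n/m)) ≈ 16/4.851816 ≈ 3.2977.
floor = 3.
k_max = max(1, 3) = 3.

3


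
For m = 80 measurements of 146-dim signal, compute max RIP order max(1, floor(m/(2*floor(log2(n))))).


floor(log2(146)) = 7.
2*7 = 14.
m/(2*floor(log2(n))) = 80/14 ≈ 5.7143.
floor = 5.
k = max(1, 5) = 5.

5


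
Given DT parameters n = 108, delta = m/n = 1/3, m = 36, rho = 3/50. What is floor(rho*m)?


m = 1/3*108 = 36.
rho = 3/50.
rho*m = 3/50*36 = 2.16.
k = floor(2.16) = 2.

2


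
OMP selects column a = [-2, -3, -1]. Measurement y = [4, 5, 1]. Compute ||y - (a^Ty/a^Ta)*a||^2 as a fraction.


a^T a = 14.
a^T y = -24.
coeff = -24/14 = -12/7.
||r||^2 = 6/7.

6/7


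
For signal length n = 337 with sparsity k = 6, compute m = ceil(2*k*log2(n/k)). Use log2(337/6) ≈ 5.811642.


log2(n/k) = log2(337/6) ≈ 5.811642.
2*k*log2(n/k) ≈ 2*6*5.811642 = 69.739704.
m = ceil(69.739704) = 70.

70


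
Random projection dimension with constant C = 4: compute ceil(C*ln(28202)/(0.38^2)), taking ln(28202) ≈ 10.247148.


ln(28202) ≈ 10.247148.
eps^2 = 0.38^2 = 0.1444.
C*ln(N)/eps^2 ≈ 4*10.247148/0.1444 ≈ 283.8545.
m = ceil(283.8545) = 284.

284


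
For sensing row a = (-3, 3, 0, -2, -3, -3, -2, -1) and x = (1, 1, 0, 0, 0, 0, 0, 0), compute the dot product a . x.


Non-zero terms: ['-3*1', '3*1']
Products: [-3, 3]
y = sum = 0.

0


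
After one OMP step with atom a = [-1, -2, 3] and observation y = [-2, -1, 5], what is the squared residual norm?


a^T a = 14.
a^T y = 19.
coeff = 19/14 = 19/14.
||r||^2 = 59/14.

59/14


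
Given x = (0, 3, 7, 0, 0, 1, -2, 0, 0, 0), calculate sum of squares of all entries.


Non-zero entries: [(1, 3), (2, 7), (5, 1), (6, -2)]
Squares: [9, 49, 1, 4]
||x||_2^2 = sum = 63.

63


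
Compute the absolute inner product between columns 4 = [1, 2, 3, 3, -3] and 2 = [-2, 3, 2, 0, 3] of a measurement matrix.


Inner product: 1*-2 + 2*3 + 3*2 + 3*0 + -3*3
Products: [-2, 6, 6, 0, -9]
Sum = 1.
|dot| = 1.

1


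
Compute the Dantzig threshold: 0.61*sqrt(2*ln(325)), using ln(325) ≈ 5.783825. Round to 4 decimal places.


ln(325) ≈ 5.783825.
2*ln(n) ≈ 11.56765.
sqrt(2*ln(n)) ≈ sqrt(11.56765) ≈ 3.401125.
threshold ≈ 0.61*3.401125 = 2.07468625 ≈ 2.0747.

2.0747


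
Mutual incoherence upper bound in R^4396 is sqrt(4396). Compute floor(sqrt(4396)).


66^2 = 4356 <= 4396 < 4489 = 67^2, so 66 <= sqrt(4396) < 67.
floor(sqrt(4396)) = 66.

66


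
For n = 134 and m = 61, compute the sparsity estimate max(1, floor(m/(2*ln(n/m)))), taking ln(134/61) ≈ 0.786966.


n/m = 134/61.
ln(n/m) ≈ 0.786966.
2*ln(n/m) ≈ 1.573932.
m/(2*ln(n/m)) ≈ 61/1.573932 ≈ 38.7564.
floor = 38.
k_max = max(1, 38) = 38.

38


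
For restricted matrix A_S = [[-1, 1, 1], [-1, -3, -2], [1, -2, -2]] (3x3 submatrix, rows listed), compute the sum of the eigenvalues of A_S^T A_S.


Sum of eigenvalues of A_S^T A_S = trace(A_S^T A_S) = sum of squared column norms of A_S.
A_S^T A_S diagonal: [3, 14, 9].
trace = 3 + 14 + 9 = 26.

26


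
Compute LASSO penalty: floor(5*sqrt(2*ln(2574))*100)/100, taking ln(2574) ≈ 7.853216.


ln(2574) ≈ 7.853216.
2*ln(n) ≈ 15.706432.
sqrt(2*ln(n)) ≈ sqrt(15.706432) ≈ 3.963134.
lambda ≈ 5*3.963134 = 19.81567.
floor(lambda*100)/100 = 19.81.

19.81


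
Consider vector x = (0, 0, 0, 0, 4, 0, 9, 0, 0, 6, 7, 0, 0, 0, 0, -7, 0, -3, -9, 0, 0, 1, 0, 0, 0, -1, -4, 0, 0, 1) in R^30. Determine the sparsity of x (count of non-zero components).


Non-zero positions: [4, 6, 9, 10, 15, 17, 18, 21, 25, 26, 29].
Sparsity = 11.

11


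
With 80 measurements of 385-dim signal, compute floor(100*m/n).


100*m/n = 100*80/385 ≈ 20.7792.
floor = 20.

20


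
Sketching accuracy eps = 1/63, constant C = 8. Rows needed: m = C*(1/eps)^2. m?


1/eps = 63.
(1/eps)^2 = 3969.
m = 8*3969 = 31752.

31752


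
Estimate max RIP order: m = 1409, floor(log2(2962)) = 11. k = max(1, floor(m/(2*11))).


floor(log2(2962)) = 11.
2*11 = 22.
m/(2*floor(log2(n))) = 1409/22 ≈ 64.0455.
floor = 64.
k = max(1, 64) = 64.

64


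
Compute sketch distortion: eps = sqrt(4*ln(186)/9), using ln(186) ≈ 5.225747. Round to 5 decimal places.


ln(186) ≈ 5.225747.
4*ln(N)/m ≈ 4*5.225747/9 ≈ 2.32255422.
eps = sqrt(2.32255422) ≈ 1.5239929 ≈ 1.52399.

1.52399


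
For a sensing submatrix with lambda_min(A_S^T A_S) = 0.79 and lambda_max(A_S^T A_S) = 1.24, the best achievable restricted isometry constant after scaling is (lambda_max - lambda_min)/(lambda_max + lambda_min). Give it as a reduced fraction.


lambda_max - lambda_min = 1.24 - 0.79 = 0.45.
lambda_max + lambda_min = 1.24 + 0.79 = 2.03.
delta = 0.45/2.03 = 45/203.

45/203


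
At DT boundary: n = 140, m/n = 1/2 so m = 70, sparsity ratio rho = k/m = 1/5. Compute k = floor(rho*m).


m = 1/2*140 = 70.
rho = 1/5.
rho*m = 1/5*70 = 14.
k = floor(14) = 14.

14


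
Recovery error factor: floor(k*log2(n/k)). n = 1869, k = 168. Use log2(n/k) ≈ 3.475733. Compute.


log2(n/k) = log2(1869/168) ≈ 3.475733.
k*log2(n/k) ≈ 168*3.475733 = 583.923144.
floor(583.923144) = 583.

583


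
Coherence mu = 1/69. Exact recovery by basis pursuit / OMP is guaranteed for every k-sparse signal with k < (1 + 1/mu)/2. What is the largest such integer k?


1/mu = 69.
1 + 1/mu = 70.
(1 + 1/mu)/2 = 35 is an integer and the inequality is strict, so k_max = 35 - 1 = 34.

34


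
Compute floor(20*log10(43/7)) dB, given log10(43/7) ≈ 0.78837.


||x||/||e|| = 43/7.
log10(43/7) ≈ 0.78837.
20*log10(||x||/||e||) ≈ 20*0.78837 = 15.7674.
floor(15.7674) = 15.

15


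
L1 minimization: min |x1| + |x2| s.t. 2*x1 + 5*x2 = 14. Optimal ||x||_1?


Axis intercepts:
  x1 = 7, x2 = 0: L1 = 7
  x1 = 0, x2 = 14/5: L1 = 14/5
x* = (0, 14/5)
||x*||_1 = 14/5.

14/5


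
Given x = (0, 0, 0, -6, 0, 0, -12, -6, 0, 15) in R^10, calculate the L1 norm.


Non-zero entries: [(3, -6), (6, -12), (7, -6), (9, 15)]
Absolute values: [6, 12, 6, 15]
||x||_1 = sum = 39.

39


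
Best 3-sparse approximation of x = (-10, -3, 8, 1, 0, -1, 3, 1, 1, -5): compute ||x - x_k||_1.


Sorted |x_i| descending: [10, 8, 5, 3, 3, 1, 1, 1, 1, 0]
Keep top 3: [10, 8, 5]
Tail entries: [3, 3, 1, 1, 1, 1, 0]
L1 error = sum of tail = 10.

10


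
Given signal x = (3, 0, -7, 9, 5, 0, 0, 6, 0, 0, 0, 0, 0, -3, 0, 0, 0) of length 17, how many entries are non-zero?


Non-zero positions: [0, 2, 3, 4, 7, 13].
Sparsity = 6.

6


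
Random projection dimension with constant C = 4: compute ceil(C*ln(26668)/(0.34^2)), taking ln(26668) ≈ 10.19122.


ln(26668) ≈ 10.19122.
eps^2 = 0.34^2 = 0.1156.
C*ln(N)/eps^2 ≈ 4*10.19122/0.1156 ≈ 352.6374.
m = ceil(352.6374) = 353.

353


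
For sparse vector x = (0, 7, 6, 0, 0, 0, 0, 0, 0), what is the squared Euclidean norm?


Non-zero entries: [(1, 7), (2, 6)]
Squares: [49, 36]
||x||_2^2 = sum = 85.

85


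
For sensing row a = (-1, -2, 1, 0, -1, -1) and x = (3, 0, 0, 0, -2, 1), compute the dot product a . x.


Non-zero terms: ['-1*3', '-1*-2', '-1*1']
Products: [-3, 2, -1]
y = sum = -2.

-2


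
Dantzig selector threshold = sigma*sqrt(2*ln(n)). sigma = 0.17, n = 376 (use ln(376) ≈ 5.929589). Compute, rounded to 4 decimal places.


ln(376) ≈ 5.929589.
2*ln(n) ≈ 11.859178.
sqrt(2*ln(n)) ≈ sqrt(11.859178) ≈ 3.443716.
threshold ≈ 0.17*3.443716 = 0.58543172 ≈ 0.5854.

0.5854


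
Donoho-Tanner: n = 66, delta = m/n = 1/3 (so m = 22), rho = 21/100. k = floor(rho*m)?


m = 1/3*66 = 22.
rho = 21/100.
rho*m = 21/100*22 = 4.62.
k = floor(4.62) = 4.

4


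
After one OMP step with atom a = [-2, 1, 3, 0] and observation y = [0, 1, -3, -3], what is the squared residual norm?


a^T a = 14.
a^T y = -8.
coeff = -8/14 = -4/7.
||r||^2 = 101/7.

101/7


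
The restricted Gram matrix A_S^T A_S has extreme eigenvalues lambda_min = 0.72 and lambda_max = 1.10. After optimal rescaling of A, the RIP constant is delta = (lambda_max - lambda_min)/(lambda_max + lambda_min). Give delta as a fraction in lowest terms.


lambda_max - lambda_min = 1.10 - 0.72 = 0.38.
lambda_max + lambda_min = 1.10 + 0.72 = 1.82.
delta = 0.38/1.82 = 38/182 = 19/91.

19/91


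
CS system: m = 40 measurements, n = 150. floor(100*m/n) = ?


100*m/n = 100*40/150 ≈ 26.6667.
floor = 26.

26


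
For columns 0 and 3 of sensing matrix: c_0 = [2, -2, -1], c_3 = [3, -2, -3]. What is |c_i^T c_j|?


Inner product: 2*3 + -2*-2 + -1*-3
Products: [6, 4, 3]
Sum = 13.
|dot| = 13.

13


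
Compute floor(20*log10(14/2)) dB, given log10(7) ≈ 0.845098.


||x||/||e|| = 14/2 = 7.
log10(7) ≈ 0.845098.
20*log10(||x||/||e||) ≈ 20*0.845098 = 16.90196.
floor(16.90196) = 16.

16


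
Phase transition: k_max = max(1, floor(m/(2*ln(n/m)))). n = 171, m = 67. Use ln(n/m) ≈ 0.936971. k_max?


n/m = 171/67.
ln(n/m) ≈ 0.936971.
2*ln(n/m) ≈ 1.873942.
m/(2*ln(n/m)) ≈ 67/1.873942 ≈ 35.7535.
floor = 35.
k_max = max(1, 35) = 35.

35


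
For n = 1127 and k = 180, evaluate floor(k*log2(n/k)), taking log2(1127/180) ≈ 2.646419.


log2(n/k) = log2(1127/180) ≈ 2.646419.
k*log2(n/k) ≈ 180*2.646419 = 476.35542.
floor(476.35542) = 476.

476


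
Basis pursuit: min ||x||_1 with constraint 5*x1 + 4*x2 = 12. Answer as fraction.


Axis intercepts:
  x1 = 12/5, x2 = 0: L1 = 12/5
  x1 = 0, x2 = 3: L1 = 3
x* = (12/5, 0)
||x*||_1 = 12/5.

12/5


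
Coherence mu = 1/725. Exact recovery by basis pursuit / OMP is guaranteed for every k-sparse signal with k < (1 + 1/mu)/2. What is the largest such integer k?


1/mu = 725.
1 + 1/mu = 726.
(1 + 1/mu)/2 = 363 is an integer and the inequality is strict, so k_max = 363 - 1 = 362.

362


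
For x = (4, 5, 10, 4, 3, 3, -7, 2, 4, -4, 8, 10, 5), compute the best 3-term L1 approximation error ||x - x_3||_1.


Sorted |x_i| descending: [10, 10, 8, 7, 5, 5, 4, 4, 4, 4, 3, 3, 2]
Keep top 3: [10, 10, 8]
Tail entries: [7, 5, 5, 4, 4, 4, 4, 3, 3, 2]
L1 error = sum of tail = 41.

41


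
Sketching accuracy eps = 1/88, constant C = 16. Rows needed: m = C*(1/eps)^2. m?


1/eps = 88.
(1/eps)^2 = 7744.
m = 16*7744 = 123904.

123904


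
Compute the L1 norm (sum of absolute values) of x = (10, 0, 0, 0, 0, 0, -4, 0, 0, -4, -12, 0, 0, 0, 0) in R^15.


Non-zero entries: [(0, 10), (6, -4), (9, -4), (10, -12)]
Absolute values: [10, 4, 4, 12]
||x||_1 = sum = 30.

30
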